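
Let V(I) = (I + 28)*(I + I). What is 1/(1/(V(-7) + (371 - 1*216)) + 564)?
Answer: 139/78395 ≈ 0.0017731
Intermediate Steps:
V(I) = 2*I*(28 + I) (V(I) = (28 + I)*(2*I) = 2*I*(28 + I))
1/(1/(V(-7) + (371 - 1*216)) + 564) = 1/(1/(2*(-7)*(28 - 7) + (371 - 1*216)) + 564) = 1/(1/(2*(-7)*21 + (371 - 216)) + 564) = 1/(1/(-294 + 155) + 564) = 1/(1/(-139) + 564) = 1/(-1/139 + 564) = 1/(78395/139) = 139/78395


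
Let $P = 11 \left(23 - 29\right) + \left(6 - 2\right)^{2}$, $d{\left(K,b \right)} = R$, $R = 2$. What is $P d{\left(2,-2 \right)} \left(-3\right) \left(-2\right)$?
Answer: $-600$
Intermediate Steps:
$d{\left(K,b \right)} = 2$
$P = -50$ ($P = 11 \left(23 - 29\right) + 4^{2} = 11 \left(-6\right) + 16 = -66 + 16 = -50$)
$P d{\left(2,-2 \right)} \left(-3\right) \left(-2\right) = - 50 \cdot 2 \left(-3\right) \left(-2\right) = - 50 \left(\left(-6\right) \left(-2\right)\right) = \left(-50\right) 12 = -600$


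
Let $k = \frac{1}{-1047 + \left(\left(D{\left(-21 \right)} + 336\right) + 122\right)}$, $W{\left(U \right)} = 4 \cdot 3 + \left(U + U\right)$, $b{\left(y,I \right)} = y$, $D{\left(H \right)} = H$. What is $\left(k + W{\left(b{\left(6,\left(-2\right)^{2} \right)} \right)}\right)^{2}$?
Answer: $\frac{214300321}{372100} \approx 575.92$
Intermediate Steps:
$W{\left(U \right)} = 12 + 2 U$
$k = - \frac{1}{610}$ ($k = \frac{1}{-1047 + \left(\left(-21 + 336\right) + 122\right)} = \frac{1}{-1047 + \left(315 + 122\right)} = \frac{1}{-1047 + 437} = \frac{1}{-610} = - \frac{1}{610} \approx -0.0016393$)
$\left(k + W{\left(b{\left(6,\left(-2\right)^{2} \right)} \right)}\right)^{2} = \left(- \frac{1}{610} + \left(12 + 2 \cdot 6\right)\right)^{2} = \left(- \frac{1}{610} + \left(12 + 12\right)\right)^{2} = \left(- \frac{1}{610} + 24\right)^{2} = \left(\frac{14639}{610}\right)^{2} = \frac{214300321}{372100}$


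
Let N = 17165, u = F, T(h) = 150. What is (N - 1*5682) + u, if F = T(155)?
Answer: 11633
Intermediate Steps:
F = 150
u = 150
(N - 1*5682) + u = (17165 - 1*5682) + 150 = (17165 - 5682) + 150 = 11483 + 150 = 11633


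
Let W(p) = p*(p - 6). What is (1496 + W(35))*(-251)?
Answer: -630261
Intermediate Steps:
W(p) = p*(-6 + p)
(1496 + W(35))*(-251) = (1496 + 35*(-6 + 35))*(-251) = (1496 + 35*29)*(-251) = (1496 + 1015)*(-251) = 2511*(-251) = -630261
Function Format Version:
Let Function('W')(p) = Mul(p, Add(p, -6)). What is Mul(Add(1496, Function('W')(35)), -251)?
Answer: -630261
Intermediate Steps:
Function('W')(p) = Mul(p, Add(-6, p))
Mul(Add(1496, Function('W')(35)), -251) = Mul(Add(1496, Mul(35, Add(-6, 35))), -251) = Mul(Add(1496, Mul(35, 29)), -251) = Mul(Add(1496, 1015), -251) = Mul(2511, -251) = -630261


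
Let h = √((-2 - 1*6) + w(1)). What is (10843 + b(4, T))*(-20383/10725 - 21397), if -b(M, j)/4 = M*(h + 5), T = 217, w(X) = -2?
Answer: -224558457064/975 + 333822848*I*√10/975 ≈ -2.3032e+8 + 1.0827e+6*I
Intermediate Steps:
h = I*√10 (h = √((-2 - 1*6) - 2) = √((-2 - 6) - 2) = √(-8 - 2) = √(-10) = I*√10 ≈ 3.1623*I)
b(M, j) = -4*M*(5 + I*√10) (b(M, j) = -4*M*(I*√10 + 5) = -4*M*(5 + I*√10))
(10843 + b(4, T))*(-20383/10725 - 21397) = (10843 - 4*4*(5 + I*√10))*(-20383/10725 - 21397) = (10843 + (-80 - 16*I*√10))*(-20383*1/10725 - 21397) = (10763 - 16*I*√10)*(-1853/975 - 21397) = (10763 - 16*I*√10)*(-20863928/975) = -224558457064/975 + 333822848*I*√10/975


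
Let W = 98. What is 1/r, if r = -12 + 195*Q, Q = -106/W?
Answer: -49/10923 ≈ -0.0044859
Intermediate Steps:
Q = -53/49 (Q = -106/98 = -106*1/98 = -53/49 ≈ -1.0816)
r = -10923/49 (r = -12 + 195*(-53/49) = -12 - 10335/49 = -10923/49 ≈ -222.92)
1/r = 1/(-10923/49) = -49/10923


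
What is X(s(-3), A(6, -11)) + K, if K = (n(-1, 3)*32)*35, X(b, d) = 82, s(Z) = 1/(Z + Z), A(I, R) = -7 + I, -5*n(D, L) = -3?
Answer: 754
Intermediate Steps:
n(D, L) = ⅗ (n(D, L) = -⅕*(-3) = ⅗)
s(Z) = 1/(2*Z)
K = 672 (K = ((⅗)*32)*35 = (96/5)*35 = 672)
X(s(-3), A(6, -11)) + K = 82 + 672 = 754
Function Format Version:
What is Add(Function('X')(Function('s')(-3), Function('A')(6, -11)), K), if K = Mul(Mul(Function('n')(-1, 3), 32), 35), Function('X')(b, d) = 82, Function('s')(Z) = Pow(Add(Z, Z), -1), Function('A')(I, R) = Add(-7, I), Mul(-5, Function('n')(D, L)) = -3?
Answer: 754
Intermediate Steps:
Function('n')(D, L) = Rational(3, 5) (Function('n')(D, L) = Mul(Rational(-1, 5), -3) = Rational(3, 5))
Function('s')(Z) = Mul(Rational(1, 2), Pow(Z, -1)) (Function('s')(Z) = Pow(Mul(2, Z), -1) = Mul(Rational(1, 2), Pow(Z, -1)))
K = 672 (K = Mul(Mul(Rational(3, 5), 32), 35) = Mul(Rational(96, 5), 35) = 672)
Add(Function('X')(Function('s')(-3), Function('A')(6, -11)), K) = Add(82, 672) = 754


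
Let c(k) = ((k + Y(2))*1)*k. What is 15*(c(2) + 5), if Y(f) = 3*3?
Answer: 405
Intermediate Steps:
Y(f) = 9
c(k) = k*(9 + k) (c(k) = ((k + 9)*1)*k = ((9 + k)*1)*k = (9 + k)*k = k*(9 + k))
15*(c(2) + 5) = 15*(2*(9 + 2) + 5) = 15*(2*11 + 5) = 15*(22 + 5) = 15*27 = 405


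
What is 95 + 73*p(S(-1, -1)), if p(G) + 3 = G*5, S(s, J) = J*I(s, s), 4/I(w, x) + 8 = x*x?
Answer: 592/7 ≈ 84.571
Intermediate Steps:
I(w, x) = 4/(-8 + x²) (I(w, x) = 4/(-8 + x*x) = 4/(-8 + x²))
S(s, J) = 4*J/(-8 + s²) (S(s, J) = J*(4/(-8 + s²)) = 4*J/(-8 + s²))
p(G) = -3 + 5*G (p(G) = -3 + G*5 = -3 + 5*G)
95 + 73*p(S(-1, -1)) = 95 + 73*(-3 + 5*(4*(-1)/(-8 + (-1)²))) = 95 + 73*(-3 + 5*(4*(-1)/(-8 + 1))) = 95 + 73*(-3 + 5*(4*(-1)/(-7))) = 95 + 73*(-3 + 5*(4*(-1)*(-⅐))) = 95 + 73*(-3 + 5*(4/7)) = 95 + 73*(-3 + 20/7) = 95 + 73*(-⅐) = 95 - 73/7 = 592/7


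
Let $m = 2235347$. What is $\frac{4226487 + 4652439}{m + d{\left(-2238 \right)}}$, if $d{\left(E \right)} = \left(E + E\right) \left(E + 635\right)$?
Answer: $\frac{8878926}{9410375} \approx 0.94353$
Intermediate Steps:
$d{\left(E \right)} = 2 E \left(635 + E\right)$
$\frac{4226487 + 4652439}{m + d{\left(-2238 \right)}} = \frac{4226487 + 4652439}{2235347 + 2 \left(-2238\right) \left(635 - 2238\right)} = \frac{8878926}{2235347 + 2 \left(-2238\right) \left(-1603\right)} = \frac{8878926}{2235347 + 7175028} = \frac{8878926}{9410375}$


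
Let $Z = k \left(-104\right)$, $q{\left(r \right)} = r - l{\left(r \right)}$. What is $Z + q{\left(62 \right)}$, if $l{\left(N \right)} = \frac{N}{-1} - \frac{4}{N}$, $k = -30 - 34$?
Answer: $\frac{210182}{31} \approx 6780.1$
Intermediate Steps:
$k = -64$ ($k = -30 - 34 = -64$)
$l{\left(N \right)} = - N - \frac{4}{N}$ ($l{\left(N \right)} = N \left(-1\right) - \frac{4}{N} = - N - \frac{4}{N}$)
$q{\left(r \right)} = 2 r + \frac{4}{r}$ ($q{\left(r \right)} = r - \left(- r - \frac{4}{r}\right) = r + \left(r + \frac{4}{r}\right) = 2 r + \frac{4}{r}$)
$Z = 6656$ ($Z = \left(-64\right) \left(-104\right) = 6656$)
$Z + q{\left(62 \right)} = 6656 + \left(2 \cdot 62 + \frac{4}{62}\right) = 6656 + \left(124 + 4 \cdot \frac{1}{62}\right) = 6656 + \left(124 + \frac{2}{31}\right) = 6656 + \frac{3846}{31} = \frac{210182}{31}$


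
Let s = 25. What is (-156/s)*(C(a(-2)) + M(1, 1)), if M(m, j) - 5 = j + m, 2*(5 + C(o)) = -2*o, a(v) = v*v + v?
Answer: 0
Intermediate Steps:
a(v) = v + v² (a(v) = v² + v = v + v²)
C(o) = -5 - o (C(o) = -5 + (-2*o)/2 = -5 - o)
M(m, j) = 5 + j + m (M(m, j) = 5 + (j + m) = 5 + j + m)
(-156/s)*(C(a(-2)) + M(1, 1)) = (-156/25)*((-5 - (-2)*(1 - 2)) + (5 + 1 + 1)) = (-156*1/25)*((-5 - (-2)*(-1)) + 7) = -156*((-5 - 1*2) + 7)/25 = -156*((-5 - 2) + 7)/25 = -156*(-7 + 7)/25 = -156/25*0 = 0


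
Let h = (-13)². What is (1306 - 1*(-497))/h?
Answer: 1803/169 ≈ 10.669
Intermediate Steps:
h = 169
(1306 - 1*(-497))/h = (1306 - 1*(-497))/169 = (1306 + 497)*(1/169) = 1803*(1/169) = 1803/169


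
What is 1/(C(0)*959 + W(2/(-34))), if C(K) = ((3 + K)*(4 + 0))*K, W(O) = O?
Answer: -17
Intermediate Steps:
C(K) = K*(12 + 4*K) (C(K) = ((3 + K)*4)*K = (12 + 4*K)*K = K*(12 + 4*K))
1/(C(0)*959 + W(2/(-34))) = 1/((4*0*(3 + 0))*959 + 2/(-34)) = 1/((4*0*3)*959 + 2*(-1/34)) = 1/(0*959 - 1/17) = 1/(0 - 1/17) = 1/(-1/17) = -17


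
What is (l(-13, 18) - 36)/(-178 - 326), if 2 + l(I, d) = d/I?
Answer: 64/819 ≈ 0.078144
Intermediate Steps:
l(I, d) = -2 + d/I
(l(-13, 18) - 36)/(-178 - 326) = ((-2 + 18/(-13)) - 36)/(-178 - 326) = ((-2 + 18*(-1/13)) - 36)/(-504) = ((-2 - 18/13) - 36)*(-1/504) = (-44/13 - 36)*(-1/504) = -512/13*(-1/504) = 64/819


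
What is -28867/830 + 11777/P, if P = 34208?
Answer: -488853713/14196320 ≈ -34.435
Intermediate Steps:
-28867/830 + 11777/P = -28867/830 + 11777/34208 = -488853713/14196320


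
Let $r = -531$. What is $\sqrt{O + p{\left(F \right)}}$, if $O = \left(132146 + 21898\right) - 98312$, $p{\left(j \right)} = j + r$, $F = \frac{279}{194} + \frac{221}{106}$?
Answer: $\frac{\sqrt{1459048974873}}{5141} \approx 234.96$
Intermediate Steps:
$F = \frac{18112}{5141}$ ($F = 279 \cdot \frac{1}{194} + 221 \cdot \frac{1}{106} = \frac{279}{194} + \frac{221}{106} = \frac{18112}{5141} \approx 3.523$)
$p{\left(j \right)} = -531 + j$ ($p{\left(j \right)} = j - 531 = -531 + j$)
$O = 55732$ ($O = 154044 - 98312 = 55732$)
$\sqrt{O + p{\left(F \right)}} = \sqrt{55732 + \left(-531 + \frac{18112}{5141}\right)} = \sqrt{55732 - \frac{2711759}{5141}} = \sqrt{\frac{283806453}{5141}} = \frac{\sqrt{1459048974873}}{5141}$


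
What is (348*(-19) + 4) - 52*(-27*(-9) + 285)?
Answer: -34064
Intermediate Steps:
(348*(-19) + 4) - 52*(-27*(-9) + 285) = (-6612 + 4) - 52*(243 + 285) = -6608 - 52*528 = -6608 - 27456 = -34064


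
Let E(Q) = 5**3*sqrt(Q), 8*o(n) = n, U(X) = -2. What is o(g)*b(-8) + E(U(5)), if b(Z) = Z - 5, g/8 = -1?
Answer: 13 + 125*I*sqrt(2) ≈ 13.0 + 176.78*I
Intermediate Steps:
g = -8 (g = 8*(-1) = -8)
o(n) = n/8
E(Q) = 125*sqrt(Q)
b(Z) = -5 + Z
o(g)*b(-8) + E(U(5)) = ((1/8)*(-8))*(-5 - 8) + 125*sqrt(-2) = -1*(-13) + 125*(I*sqrt(2)) = 13 + 125*I*sqrt(2)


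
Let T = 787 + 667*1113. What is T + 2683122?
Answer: 3426280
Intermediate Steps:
T = 743158 (T = 787 + 742371 = 743158)
T + 2683122 = 743158 + 2683122 = 3426280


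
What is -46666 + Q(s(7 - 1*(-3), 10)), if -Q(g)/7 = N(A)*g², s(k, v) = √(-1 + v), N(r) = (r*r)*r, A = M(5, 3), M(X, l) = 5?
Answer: -54541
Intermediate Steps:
A = 5
N(r) = r³ (N(r) = r²*r = r³)
Q(g) = -875*g² (Q(g) = -7*5³*g² = -875*g²)
-46666 + Q(s(7 - 1*(-3), 10)) = -46666 - 875*(√(-1 + 10))² = -46666 - 875*(√9)² = -46666 - 875*3² = -46666 - 875*9 = -46666 - 7875 = -54541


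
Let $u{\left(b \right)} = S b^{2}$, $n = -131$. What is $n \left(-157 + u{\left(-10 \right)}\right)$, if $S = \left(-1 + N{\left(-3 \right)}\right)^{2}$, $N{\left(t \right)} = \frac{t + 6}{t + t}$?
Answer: $-8908$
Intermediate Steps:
$N{\left(t \right)} = \frac{6 + t}{2 t}$
$S = \frac{9}{4}$ ($S = \left(-1 + \frac{6 - 3}{2 \left(-3\right)}\right)^{2} = \left(-1 + \frac{1}{2} \left(- \frac{1}{3}\right) 3\right)^{2} = \left(-1 - \frac{1}{2}\right)^{2} = \left(- \frac{3}{2}\right)^{2} = \frac{9}{4} \approx 2.25$)
$u{\left(b \right)} = \frac{9 b^{2}}{4}$
$n \left(-157 + u{\left(-10 \right)}\right) = - 131 \left(-157 + \frac{9 \left(-10\right)^{2}}{4}\right) = - 131 \left(-157 + \frac{9}{4} \cdot 100\right) = - 131 \left(-157 + 225\right) = \left(-131\right) 68 = -8908$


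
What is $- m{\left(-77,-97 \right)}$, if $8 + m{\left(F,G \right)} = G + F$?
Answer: $182$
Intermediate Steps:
$m{\left(F,G \right)} = -8 + F + G$ ($m{\left(F,G \right)} = -8 + \left(G + F\right) = -8 + \left(F + G\right) = -8 + F + G$)
$- m{\left(-77,-97 \right)} = - (-8 - 77 - 97) = \left(-1\right) \left(-182\right) = 182$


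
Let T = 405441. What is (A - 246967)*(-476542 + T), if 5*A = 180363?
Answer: 74974013672/5 ≈ 1.4995e+10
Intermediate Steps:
A = 180363/5 (A = (⅕)*180363 = 180363/5 ≈ 36073.)
(A - 246967)*(-476542 + T) = (180363/5 - 246967)*(-476542 + 405441) = -1054472/5*(-71101) = 74974013672/5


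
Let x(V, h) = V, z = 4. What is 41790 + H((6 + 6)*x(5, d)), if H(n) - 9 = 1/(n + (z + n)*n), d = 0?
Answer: 163016101/3900 ≈ 41799.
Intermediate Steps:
H(n) = 9 + 1/(n + n*(4 + n)) (H(n) = 9 + 1/(n + (4 + n)*n) = 9 + 1/(n + n*(4 + n)))
41790 + H((6 + 6)*x(5, d)) = 41790 + (1 + 9*((6 + 6)*5)² + 45*((6 + 6)*5))/((((6 + 6)*5))*(5 + (6 + 6)*5)) = 41790 + (1 + 9*(12*5)² + 45*(12*5))/(((12*5))*(5 + 12*5)) = 41790 + (1 + 9*60² + 45*60)/(60*(5 + 60)) = 41790 + (1/60)*(1 + 9*3600 + 2700)/65 = 41790 + (1/60)*(1/65)*(1 + 32400 + 2700) = 41790 + (1/60)*(1/65)*35101 = 41790 + 35101/3900 = 163016101/3900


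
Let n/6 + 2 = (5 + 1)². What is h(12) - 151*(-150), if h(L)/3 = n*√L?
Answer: 22650 + 1224*√3 ≈ 24770.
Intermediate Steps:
n = 204 (n = -12 + 6*(5 + 1)² = -12 + 6*6² = -12 + 6*36 = -12 + 216 = 204)
h(L) = 612*√L (h(L) = 3*(204*√L) = 612*√L)
h(12) - 151*(-150) = 612*√12 - 151*(-150) = 612*(2*√3) + 22650 = 1224*√3 + 22650 = 22650 + 1224*√3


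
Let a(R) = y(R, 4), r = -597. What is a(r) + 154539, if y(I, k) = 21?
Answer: 154560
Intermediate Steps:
a(R) = 21
a(r) + 154539 = 21 + 154539 = 154560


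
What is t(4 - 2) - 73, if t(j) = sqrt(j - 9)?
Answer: -73 + I*sqrt(7) ≈ -73.0 + 2.6458*I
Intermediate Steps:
t(j) = sqrt(-9 + j)
t(4 - 2) - 73 = sqrt(-9 + (4 - 2)) - 73 = sqrt(-9 + 2) - 73 = sqrt(-7) - 73 = I*sqrt(7) - 73 = -73 + I*sqrt(7)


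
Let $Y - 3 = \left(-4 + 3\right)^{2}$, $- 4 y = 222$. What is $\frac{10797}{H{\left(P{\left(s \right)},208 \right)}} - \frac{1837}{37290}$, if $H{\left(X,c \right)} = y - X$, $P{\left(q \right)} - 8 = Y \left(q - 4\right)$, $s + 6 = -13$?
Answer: $\frac{24398047}{64410} \approx 378.79$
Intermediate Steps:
$y = - \frac{111}{2}$ ($y = \left(- \frac{1}{4}\right) 222 = - \frac{111}{2} \approx -55.5$)
$s = -19$ ($s = -6 - 13 = -19$)
$Y = 4$ ($Y = 3 + \left(-4 + 3\right)^{2} = 3 + \left(-1\right)^{2} = 3 + 1 = 4$)
$P{\left(q \right)} = -8 + 4 q$ ($P{\left(q \right)} = 8 + 4 \left(q - 4\right) = 8 + 4 \left(-4 + q\right) = 8 + \left(-16 + 4 q\right) = -8 + 4 q$)
$H{\left(X,c \right)} = - \frac{111}{2} - X$
$\frac{10797}{H{\left(P{\left(s \right)},208 \right)}} - \frac{1837}{37290} = \frac{10797}{- \frac{111}{2} - \left(-8 + 4 \left(-19\right)\right)} - \frac{1837}{37290} = \frac{10797}{- \frac{111}{2} - \left(-8 - 76\right)} - \frac{167}{3390} = \frac{10797}{- \frac{111}{2} - -84} - \frac{167}{3390} = \frac{10797}{- \frac{111}{2} + 84} - \frac{167}{3390} = \frac{10797}{\frac{57}{2}} - \frac{167}{3390} = 10797 \cdot \frac{2}{57} - \frac{167}{3390} = \frac{7198}{19} - \frac{167}{3390} = \frac{24398047}{64410}$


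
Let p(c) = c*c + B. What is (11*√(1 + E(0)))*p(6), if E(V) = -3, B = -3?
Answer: 363*I*√2 ≈ 513.36*I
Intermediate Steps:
p(c) = -3 + c² (p(c) = c*c - 3 = c² - 3 = -3 + c²)
(11*√(1 + E(0)))*p(6) = (11*√(1 - 3))*(-3 + 6²) = (11*√(-2))*(-3 + 36) = (11*(I*√2))*33 = (11*I*√2)*33 = 363*I*√2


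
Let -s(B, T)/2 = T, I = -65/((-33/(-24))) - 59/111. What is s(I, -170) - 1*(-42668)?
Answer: 43008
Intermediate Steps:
I = -58369/1221 (I = -65/((-33*(-1/24))) - 59*1/111 = -65/11/8 - 59/111 = -65*8/11 - 59/111 = -520/11 - 59/111 = -58369/1221 ≈ -47.804)
s(B, T) = -2*T
s(I, -170) - 1*(-42668) = -2*(-170) - 1*(-42668) = 340 + 42668 = 43008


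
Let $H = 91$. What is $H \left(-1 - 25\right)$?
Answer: $-2366$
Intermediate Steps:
$H \left(-1 - 25\right) = 91 \left(-1 - 25\right) = 91 \left(-26\right) = -2366$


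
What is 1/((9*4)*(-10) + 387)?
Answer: 1/27 ≈ 0.037037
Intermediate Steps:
1/((9*4)*(-10) + 387) = 1/(36*(-10) + 387) = 1/(-360 + 387) = 1/27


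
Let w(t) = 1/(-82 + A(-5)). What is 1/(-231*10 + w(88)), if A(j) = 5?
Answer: -77/177871 ≈ -0.00043290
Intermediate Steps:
w(t) = -1/77 (w(t) = 1/(-82 + 5) = 1/(-77) = -1/77)
1/(-231*10 + w(88)) = 1/(-231*10 - 1/77) = 1/(-2310 - 1/77) = 1/(-177871/77) = -77/177871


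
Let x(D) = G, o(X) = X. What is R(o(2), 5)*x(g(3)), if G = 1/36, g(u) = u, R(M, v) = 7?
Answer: 7/36 ≈ 0.19444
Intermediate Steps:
G = 1/36 ≈ 0.027778
x(D) = 1/36
R(o(2), 5)*x(g(3)) = 7*(1/36) = 7/36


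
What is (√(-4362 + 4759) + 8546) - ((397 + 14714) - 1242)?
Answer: -5323 + √397 ≈ -5303.1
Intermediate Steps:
(√(-4362 + 4759) + 8546) - ((397 + 14714) - 1242) = (√397 + 8546) - (15111 - 1242) = (8546 + √397) - 1*13869 = (8546 + √397) - 13869 = -5323 + √397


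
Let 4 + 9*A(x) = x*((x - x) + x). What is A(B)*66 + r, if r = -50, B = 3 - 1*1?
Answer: -50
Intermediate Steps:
B = 2 (B = 3 - 1 = 2)
A(x) = -4/9 + x**2/9 (A(x) = -4/9 + (x*((x - x) + x))/9 = -4/9 + (x*(0 + x))/9 = -4/9 + (x*x)/9 = -4/9 + x**2/9)
A(B)*66 + r = (-4/9 + (1/9)*2**2)*66 - 50 = (-4/9 + (1/9)*4)*66 - 50 = (-4/9 + 4/9)*66 - 50 = 0*66 - 50 = 0 - 50 = -50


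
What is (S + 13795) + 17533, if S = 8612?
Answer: 39940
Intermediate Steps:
(S + 13795) + 17533 = (8612 + 13795) + 17533 = 22407 + 17533 = 39940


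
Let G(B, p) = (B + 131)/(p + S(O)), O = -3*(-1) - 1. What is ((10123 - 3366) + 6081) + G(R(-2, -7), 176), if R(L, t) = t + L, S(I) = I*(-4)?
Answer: 1078453/84 ≈ 12839.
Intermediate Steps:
O = 2 (O = 3 - 1 = 2)
S(I) = -4*I
R(L, t) = L + t
G(B, p) = (131 + B)/(-8 + p) (G(B, p) = (B + 131)/(p - 4*2) = (131 + B)/(p - 8) = (131 + B)/(-8 + p))
((10123 - 3366) + 6081) + G(R(-2, -7), 176) = ((10123 - 3366) + 6081) + (131 + (-2 - 7))/(-8 + 176) = (6757 + 6081) + (131 - 9)/168 = 12838 + (1/168)*122 = 12838 + 61/84 = 1078453/84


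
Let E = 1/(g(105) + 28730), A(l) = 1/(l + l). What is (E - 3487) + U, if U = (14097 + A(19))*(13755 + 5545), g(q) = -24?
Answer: 148390307503701/545414 ≈ 2.7207e+8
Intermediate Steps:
A(l) = 1/(2*l)
E = 1/28706 (E = 1/(-24 + 28730) = 1/28706 ≈ 3.4836e-5)
U = 5169379550/19 (U = (14097 + (1/2)/19)*(13755 + 5545) = (14097 + (1/2)*(1/19))*19300 = (14097 + 1/38)*19300 = (535687/38)*19300 = 5169379550/19 ≈ 2.7207e+8)
(E - 3487) + U = (1/28706 - 3487) + 5169379550/19 = -100097821/28706 + 5169379550/19 = 148390307503701/545414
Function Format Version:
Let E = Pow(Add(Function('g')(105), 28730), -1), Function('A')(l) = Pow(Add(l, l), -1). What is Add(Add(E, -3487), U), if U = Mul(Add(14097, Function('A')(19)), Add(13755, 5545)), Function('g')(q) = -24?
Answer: Rational(148390307503701, 545414) ≈ 2.7207e+8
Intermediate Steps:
Function('A')(l) = Mul(Rational(1, 2), Pow(l, -1)) (Function('A')(l) = Pow(Mul(2, l), -1) = Mul(Rational(1, 2), Pow(l, -1)))
E = Rational(1, 28706) (E = Pow(Add(-24, 28730), -1) = Pow(28706, -1) = Rational(1, 28706) ≈ 3.4836e-5)
U = Rational(5169379550, 19) (U = Mul(Add(14097, Mul(Rational(1, 2), Pow(19, -1))), Add(13755, 5545)) = Mul(Add(14097, Mul(Rational(1, 2), Rational(1, 19))), 19300) = Mul(Add(14097, Rational(1, 38)), 19300) = Mul(Rational(535687, 38), 19300) = Rational(5169379550, 19) ≈ 2.7207e+8)
Add(Add(E, -3487), U) = Add(Add(Rational(1, 28706), -3487), Rational(5169379550, 19)) = Add(Rational(-100097821, 28706), Rational(5169379550, 19)) = Rational(148390307503701, 545414)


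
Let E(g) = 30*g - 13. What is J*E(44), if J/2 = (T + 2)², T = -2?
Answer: 0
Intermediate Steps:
E(g) = -13 + 30*g
J = 0 (J = 2*(-2 + 2)² = 2*0² = 2*0 = 0)
J*E(44) = 0*(-13 + 30*44) = 0*(-13 + 1320) = 0*1307 = 0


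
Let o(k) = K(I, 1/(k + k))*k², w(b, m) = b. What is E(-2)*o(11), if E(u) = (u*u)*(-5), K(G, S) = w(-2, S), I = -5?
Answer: 4840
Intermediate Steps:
K(G, S) = -2
E(u) = -5*u² (E(u) = u²*(-5) = -5*u²)
o(k) = -2*k²
E(-2)*o(11) = (-5*(-2)²)*(-2*11²) = (-5*4)*(-2*121) = -20*(-242) = 4840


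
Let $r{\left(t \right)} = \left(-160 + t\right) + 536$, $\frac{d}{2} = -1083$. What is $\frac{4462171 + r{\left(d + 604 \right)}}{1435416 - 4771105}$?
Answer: $- \frac{4460985}{3335689} \approx -1.3374$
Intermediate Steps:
$d = -2166$ ($d = 2 \left(-1083\right) = -2166$)
$r{\left(t \right)} = 376 + t$
$\frac{4462171 + r{\left(d + 604 \right)}}{1435416 - 4771105} = \frac{4462171 + \left(376 + \left(-2166 + 604\right)\right)}{1435416 - 4771105} = \frac{4462171 + \left(376 - 1562\right)}{-3335689} = \left(4462171 - 1186\right) \left(- \frac{1}{3335689}\right) = 4460985 \left(- \frac{1}{3335689}\right) = - \frac{4460985}{3335689}$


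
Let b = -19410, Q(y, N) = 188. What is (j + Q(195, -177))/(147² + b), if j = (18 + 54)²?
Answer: 5372/2199 ≈ 2.4429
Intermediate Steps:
j = 5184 (j = 72² = 5184)
(j + Q(195, -177))/(147² + b) = (5184 + 188)/(147² - 19410) = 5372/(21609 - 19410) = 5372/2199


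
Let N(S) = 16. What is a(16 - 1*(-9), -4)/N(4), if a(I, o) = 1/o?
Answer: -1/64 ≈ -0.015625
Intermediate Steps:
a(16 - 1*(-9), -4)/N(4) = 1/(-4*16) = -1/4*1/16 = -1/64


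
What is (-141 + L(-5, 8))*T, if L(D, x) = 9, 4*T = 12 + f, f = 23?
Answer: -1155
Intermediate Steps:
T = 35/4 (T = (12 + 23)/4 = (1/4)*35 = 35/4 ≈ 8.7500)
(-141 + L(-5, 8))*T = (-141 + 9)*(35/4) = -132*35/4 = -1155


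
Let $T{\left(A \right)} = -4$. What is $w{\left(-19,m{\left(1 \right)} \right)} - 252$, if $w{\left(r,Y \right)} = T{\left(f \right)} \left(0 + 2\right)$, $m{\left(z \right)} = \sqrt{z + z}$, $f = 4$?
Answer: $-260$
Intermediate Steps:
$m{\left(z \right)} = \sqrt{2} \sqrt{z}$ ($m{\left(z \right)} = \sqrt{2 z} = \sqrt{2} \sqrt{z}$)
$w{\left(r,Y \right)} = -8$ ($w{\left(r,Y \right)} = - 4 \left(0 + 2\right) = \left(-4\right) 2 = -8$)
$w{\left(-19,m{\left(1 \right)} \right)} - 252 = -8 - 252 = -260$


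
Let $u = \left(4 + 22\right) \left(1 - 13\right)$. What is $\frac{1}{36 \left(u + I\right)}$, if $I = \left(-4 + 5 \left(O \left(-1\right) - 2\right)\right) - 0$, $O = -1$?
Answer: $- \frac{1}{11556} \approx -8.6535 \cdot 10^{-5}$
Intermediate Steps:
$u = -312$ ($u = 26 \left(-12\right) = -312$)
$I = -9$ ($I = \left(-4 + 5 \left(\left(-1\right) \left(-1\right) - 2\right)\right) - 0 = \left(-4 + 5 \left(1 - 2\right)\right) + 0 = \left(-4 + 5 \left(-1\right)\right) + 0 = \left(-4 - 5\right) + 0 = -9 + 0 = -9$)
$\frac{1}{36 \left(u + I\right)} = \frac{1}{36 \left(-312 - 9\right)} = \frac{1}{36 \left(-321\right)} = \frac{1}{-11556} = - \frac{1}{11556}$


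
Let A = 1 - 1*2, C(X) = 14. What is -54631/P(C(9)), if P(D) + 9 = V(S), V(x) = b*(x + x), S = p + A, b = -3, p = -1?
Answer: -54631/3 ≈ -18210.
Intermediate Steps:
A = -1 (A = 1 - 2 = -1)
S = -2 (S = -1 - 1 = -2)
V(x) = -6*x (V(x) = -3*(x + x) = -6*x)
P(D) = 3 (P(D) = -9 - 6*(-2) = -9 + 12 = 3)
-54631/P(C(9)) = -54631/3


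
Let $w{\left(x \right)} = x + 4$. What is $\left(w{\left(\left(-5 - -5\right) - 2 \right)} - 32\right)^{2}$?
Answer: $900$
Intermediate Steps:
$w{\left(x \right)} = 4 + x$
$\left(w{\left(\left(-5 - -5\right) - 2 \right)} - 32\right)^{2} = \left(\left(4 - 2\right) - 32\right)^{2} = \left(2 - 32\right)^{2} = \left(-30\right)^{2} = 900$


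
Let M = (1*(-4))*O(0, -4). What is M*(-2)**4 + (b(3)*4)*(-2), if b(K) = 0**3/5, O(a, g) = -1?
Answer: 64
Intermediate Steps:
b(K) = 0 (b(K) = 0*(1/5) = 0)
M = 4 (M = (1*(-4))*(-1) = -4*(-1) = 4)
M*(-2)**4 + (b(3)*4)*(-2) = 4*(-2)**4 + (0*4)*(-2) = 4*16 + 0*(-2) = 64 + 0 = 64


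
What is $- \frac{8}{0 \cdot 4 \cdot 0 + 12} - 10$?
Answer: $- \frac{32}{3} \approx -10.667$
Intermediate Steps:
$- \frac{8}{0 \cdot 4 \cdot 0 + 12} - 10 = - \frac{8}{0 \cdot 0 + 12} - 10 = - \frac{8}{0 + 12} - 10 = - \frac{8}{12} - 10 = \left(-8\right) \frac{1}{12} - 10 = - \frac{2}{3} - 10 = - \frac{32}{3}$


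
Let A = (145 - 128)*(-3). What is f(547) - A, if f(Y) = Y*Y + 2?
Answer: 299262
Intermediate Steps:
f(Y) = 2 + Y**2 (f(Y) = Y**2 + 2 = 2 + Y**2)
A = -51 (A = 17*(-3) = -51)
f(547) - A = (2 + 547**2) - 1*(-51) = (2 + 299209) + 51 = 299211 + 51 = 299262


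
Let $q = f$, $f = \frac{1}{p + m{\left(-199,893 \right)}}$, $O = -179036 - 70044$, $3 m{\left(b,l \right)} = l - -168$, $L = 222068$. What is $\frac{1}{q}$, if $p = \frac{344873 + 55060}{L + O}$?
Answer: $\frac{9153311}{27012} \approx 338.86$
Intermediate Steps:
$m{\left(b,l \right)} = 56 + \frac{l}{3}$ ($m{\left(b,l \right)} = \frac{l - -168}{3} = \frac{l + 168}{3} = \frac{168 + l}{3} = 56 + \frac{l}{3}$)
$O = -249080$ ($O = -179036 - 70044 = -249080$)
$p = - \frac{133311}{9004}$ ($p = \frac{344873 + 55060}{222068 - 249080} = \frac{399933}{-27012} = 399933 \left(- \frac{1}{27012}\right) = - \frac{133311}{9004} \approx -14.806$)
$f = \frac{27012}{9153311}$ ($f = \frac{1}{- \frac{133311}{9004} + \left(56 + \frac{1}{3} \cdot 893\right)} = \frac{1}{- \frac{133311}{9004} + \left(56 + \frac{893}{3}\right)} = \frac{1}{- \frac{133311}{9004} + \frac{1061}{3}} = \frac{1}{\frac{9153311}{27012}} = \frac{27012}{9153311} \approx 0.0029511$)
$q = \frac{27012}{9153311} \approx 0.0029511$
$\frac{1}{q} = \frac{1}{\frac{27012}{9153311}} = \frac{9153311}{27012}$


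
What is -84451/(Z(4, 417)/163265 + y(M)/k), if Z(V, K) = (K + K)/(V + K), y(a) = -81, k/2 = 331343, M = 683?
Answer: 3846695245801217090/5014819641 ≈ 7.6707e+8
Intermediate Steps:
k = 662686 (k = 2*331343 = 662686)
Z(V, K) = 2*K/(K + V) (Z(V, K) = (2*K)/(K + V) = 2*K/(K + V))
-84451/(Z(4, 417)/163265 + y(M)/k) = -84451/((2*417/(417 + 4))/163265 - 81/662686) = -84451/((2*417/421)*(1/163265) - 81*1/662686) = -84451/((2*417*(1/421))*(1/163265) - 81/662686) = -84451/((834/421)*(1/163265) - 81/662686) = -84451/(834/68734565 - 81/662686) = -84451/(-5014819641/45549433941590) = -84451*(-45549433941590/5014819641) = 3846695245801217090/5014819641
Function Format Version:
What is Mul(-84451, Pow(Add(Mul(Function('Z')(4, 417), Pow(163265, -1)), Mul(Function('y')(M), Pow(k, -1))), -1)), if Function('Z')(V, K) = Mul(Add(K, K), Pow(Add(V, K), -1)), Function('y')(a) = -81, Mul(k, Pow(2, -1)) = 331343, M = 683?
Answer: Rational(3846695245801217090, 5014819641) ≈ 7.6707e+8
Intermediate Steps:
k = 662686 (k = Mul(2, 331343) = 662686)
Function('Z')(V, K) = Mul(2, K, Pow(Add(K, V), -1)) (Function('Z')(V, K) = Mul(Mul(2, K), Pow(Add(K, V), -1)) = Mul(2, K, Pow(Add(K, V), -1)))
Mul(-84451, Pow(Add(Mul(Function('Z')(4, 417), Pow(163265, -1)), Mul(Function('y')(M), Pow(k, -1))), -1)) = Mul(-84451, Pow(Add(Mul(Mul(2, 417, Pow(Add(417, 4), -1)), Pow(163265, -1)), Mul(-81, Pow(662686, -1))), -1)) = Mul(-84451, Pow(Add(Mul(Mul(2, 417, Pow(421, -1)), Rational(1, 163265)), Mul(-81, Rational(1, 662686))), -1)) = Mul(-84451, Pow(Add(Mul(Mul(2, 417, Rational(1, 421)), Rational(1, 163265)), Rational(-81, 662686)), -1)) = Mul(-84451, Pow(Add(Mul(Rational(834, 421), Rational(1, 163265)), Rational(-81, 662686)), -1)) = Mul(-84451, Pow(Add(Rational(834, 68734565), Rational(-81, 662686)), -1)) = Mul(-84451, Pow(Rational(-5014819641, 45549433941590), -1)) = Mul(-84451, Rational(-45549433941590, 5014819641)) = Rational(3846695245801217090, 5014819641)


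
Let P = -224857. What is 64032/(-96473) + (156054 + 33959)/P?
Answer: -32729167573/21692629361 ≈ -1.5088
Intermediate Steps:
64032/(-96473) + (156054 + 33959)/P = 64032/(-96473) + (156054 + 33959)/(-224857) = 64032*(-1/96473) + 190013*(-1/224857) = -64032/96473 - 190013/224857 = -32729167573/21692629361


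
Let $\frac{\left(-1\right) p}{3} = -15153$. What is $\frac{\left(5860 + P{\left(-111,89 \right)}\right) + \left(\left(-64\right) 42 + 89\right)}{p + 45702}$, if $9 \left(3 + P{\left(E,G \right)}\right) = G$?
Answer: $\frac{29411}{820449} \approx 0.035847$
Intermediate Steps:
$p = 45459$ ($p = \left(-3\right) \left(-15153\right) = 45459$)
$P{\left(E,G \right)} = -3 + \frac{G}{9}$
$\frac{\left(5860 + P{\left(-111,89 \right)}\right) + \left(\left(-64\right) 42 + 89\right)}{p + 45702} = \frac{\left(5860 + \left(-3 + \frac{1}{9} \cdot 89\right)\right) + \left(\left(-64\right) 42 + 89\right)}{45459 + 45702} = \frac{\left(5860 + \left(-3 + \frac{89}{9}\right)\right) + \left(-2688 + 89\right)}{91161} = \left(\left(5860 + \frac{62}{9}\right) - 2599\right) \frac{1}{91161} = \left(\frac{52802}{9} - 2599\right) \frac{1}{91161} = \frac{29411}{9} \cdot \frac{1}{91161} = \frac{29411}{820449}$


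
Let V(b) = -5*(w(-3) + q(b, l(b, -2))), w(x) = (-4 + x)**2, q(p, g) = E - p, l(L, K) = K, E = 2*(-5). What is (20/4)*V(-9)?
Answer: -1200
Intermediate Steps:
E = -10
q(p, g) = -10 - p
V(b) = -195 + 5*b (V(b) = -5*((-4 - 3)**2 + (-10 - b)) = -5*((-7)**2 + (-10 - b)) = -5*(49 + (-10 - b)) = -5*(39 - b) = -195 + 5*b)
(20/4)*V(-9) = (20/4)*(-195 + 5*(-9)) = (20*(1/4))*(-195 - 45) = 5*(-240) = -1200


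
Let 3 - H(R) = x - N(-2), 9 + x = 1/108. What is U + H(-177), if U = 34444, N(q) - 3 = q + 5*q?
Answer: 3720275/108 ≈ 34447.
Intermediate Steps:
x = -971/108 (x = -9 + 1/108 = -971/108 ≈ -8.9907)
N(q) = 3 + 6*q (N(q) = 3 + (q + 5*q) = 3 + 6*q)
H(R) = 323/108 (H(R) = 3 - (-971/108 - (3 + 6*(-2))) = 3 - (-971/108 - (3 - 12)) = 3 - (-971/108 - 1*(-9)) = 3 - (-971/108 + 9) = 3 - 1*1/108 = 3 - 1/108 = 323/108)
U + H(-177) = 34444 + 323/108 = 3720275/108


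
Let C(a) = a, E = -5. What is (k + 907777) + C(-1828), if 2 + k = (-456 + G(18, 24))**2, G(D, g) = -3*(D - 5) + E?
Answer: 1155947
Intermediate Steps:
G(D, g) = 10 - 3*D (G(D, g) = -3*(D - 5) - 5 = -3*(-5 + D) - 5 = (15 - 3*D) - 5 = 10 - 3*D)
k = 249998 (k = -2 + (-456 + (10 - 3*18))**2 = -2 + (-456 + (10 - 54))**2 = -2 + (-456 - 44)**2 = -2 + (-500)**2 = -2 + 250000 = 249998)
(k + 907777) + C(-1828) = (249998 + 907777) - 1828 = 1157775 - 1828 = 1155947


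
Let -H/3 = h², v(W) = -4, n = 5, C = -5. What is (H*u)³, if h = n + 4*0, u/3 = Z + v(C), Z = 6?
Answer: -91125000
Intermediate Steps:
u = 6 (u = 3*(6 - 4) = 3*2 = 6)
h = 5 (h = 5 + 4*0 = 5 + 0 = 5)
H = -75 (H = -3*5² = -3*25 = -75)
(H*u)³ = (-75*6)³ = (-450)³ = -91125000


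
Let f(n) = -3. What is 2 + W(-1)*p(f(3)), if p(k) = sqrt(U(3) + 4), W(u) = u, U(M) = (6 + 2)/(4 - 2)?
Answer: 2 - 2*sqrt(2) ≈ -0.82843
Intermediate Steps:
U(M) = 4 (U(M) = 8/2 = 8*(1/2) = 4)
p(k) = 2*sqrt(2) (p(k) = sqrt(4 + 4) = sqrt(8) = 2*sqrt(2))
2 + W(-1)*p(f(3)) = 2 - 2*sqrt(2)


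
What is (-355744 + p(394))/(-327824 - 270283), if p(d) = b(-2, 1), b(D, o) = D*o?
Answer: 118582/199369 ≈ 0.59479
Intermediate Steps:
p(d) = -2 (p(d) = -2*1 = -2)
(-355744 + p(394))/(-327824 - 270283) = (-355744 - 2)/(-327824 - 270283) = -355746/(-598107) = -355746*(-1/598107) = 118582/199369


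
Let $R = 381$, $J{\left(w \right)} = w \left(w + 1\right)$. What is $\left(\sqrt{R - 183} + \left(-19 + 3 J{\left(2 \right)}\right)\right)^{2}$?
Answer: $199 - 6 \sqrt{22} \approx 170.86$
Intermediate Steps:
$J{\left(w \right)} = w \left(1 + w\right)$
$\left(\sqrt{R - 183} + \left(-19 + 3 J{\left(2 \right)}\right)\right)^{2} = \left(\sqrt{381 - 183} - \left(19 - 3 \cdot 2 \left(1 + 2\right)\right)\right)^{2} = \left(\sqrt{198} - \left(19 - 3 \cdot 2 \cdot 3\right)\right)^{2} = \left(3 \sqrt{22} + \left(-19 + 3 \cdot 6\right)\right)^{2} = \left(3 \sqrt{22} + \left(-19 + 18\right)\right)^{2} = \left(3 \sqrt{22} - 1\right)^{2} = \left(-1 + 3 \sqrt{22}\right)^{2}$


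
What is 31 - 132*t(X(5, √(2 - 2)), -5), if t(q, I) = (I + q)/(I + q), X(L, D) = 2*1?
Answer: -101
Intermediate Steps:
X(L, D) = 2
t(q, I) = 1
31 - 132*t(X(5, √(2 - 2)), -5) = 31 - 132*1 = 31 - 132 = -101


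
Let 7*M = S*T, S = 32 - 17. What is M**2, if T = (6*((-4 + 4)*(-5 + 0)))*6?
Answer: 0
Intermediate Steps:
T = 0 (T = (6*(0*(-5)))*6 = (6*0)*6 = 0*6 = 0)
S = 15
M = 0 (M = (15*0)/7 = (1/7)*0 = 0)
M**2 = 0**2 = 0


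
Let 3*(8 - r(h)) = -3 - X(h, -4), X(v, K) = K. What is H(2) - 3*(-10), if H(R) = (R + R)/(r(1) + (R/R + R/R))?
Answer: 882/29 ≈ 30.414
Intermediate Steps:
r(h) = 23/3 (r(h) = 8 - (-3 - 1*(-4))/3 = 8 - (-3 + 4)/3 = 8 - ⅓*1 = 8 - ⅓ = 23/3)
H(R) = 6*R/29 (H(R) = (R + R)/(23/3 + (R/R + R/R)) = (2*R)/(23/3 + (1 + 1)) = (2*R)/(23/3 + 2) = (2*R)/(29/3) = (2*R)*(3/29) = 6*R/29)
H(2) - 3*(-10) = (6/29)*2 - 3*(-10) = 12/29 + 30 = 882/29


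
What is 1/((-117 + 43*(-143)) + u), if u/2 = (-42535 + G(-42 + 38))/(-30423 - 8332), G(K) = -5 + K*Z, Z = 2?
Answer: -38755/242753734 ≈ -0.00015965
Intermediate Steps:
G(K) = -5 + 2*K (G(K) = -5 + K*2 = -5 + 2*K)
u = 85096/38755 (u = 2*((-42535 + (-5 + 2*(-42 + 38)))/(-30423 - 8332)) = 2*((-42535 + (-5 + 2*(-4)))/(-38755)) = 2*((-42535 + (-5 - 8))*(-1/38755)) = 2*((-42535 - 13)*(-1/38755)) = 2*(-42548*(-1/38755)) = 2*(42548/38755) = 85096/38755 ≈ 2.1957)
1/((-117 + 43*(-143)) + u) = 1/((-117 + 43*(-143)) + 85096/38755) = 1/((-117 - 6149) + 85096/38755) = 1/(-6266 + 85096/38755) = 1/(-242753734/38755) = -38755/242753734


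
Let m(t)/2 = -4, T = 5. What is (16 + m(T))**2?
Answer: 64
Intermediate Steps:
m(t) = -8 (m(t) = 2*(-4) = -8)
(16 + m(T))**2 = (16 - 8)**2 = 8**2 = 64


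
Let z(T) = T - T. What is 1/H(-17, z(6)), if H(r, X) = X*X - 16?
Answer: -1/16 ≈ -0.062500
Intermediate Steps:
z(T) = 0
H(r, X) = -16 + X² (H(r, X) = X² - 16 = -16 + X²)
1/H(-17, z(6)) = 1/(-16 + 0²) = 1/(-16 + 0) = 1/(-16) = -1/16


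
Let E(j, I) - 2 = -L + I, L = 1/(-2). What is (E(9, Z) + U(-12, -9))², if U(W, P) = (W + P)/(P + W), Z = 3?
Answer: 169/4 ≈ 42.250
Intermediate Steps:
L = -½ ≈ -0.50000
U(W, P) = 1 (U(W, P) = (P + W)/(P + W) = 1)
E(j, I) = 5/2 + I (E(j, I) = 2 + (-1*(-½) + I) = 2 + (½ + I) = 5/2 + I)
(E(9, Z) + U(-12, -9))² = ((5/2 + 3) + 1)² = (11/2 + 1)² = (13/2)² = 169/4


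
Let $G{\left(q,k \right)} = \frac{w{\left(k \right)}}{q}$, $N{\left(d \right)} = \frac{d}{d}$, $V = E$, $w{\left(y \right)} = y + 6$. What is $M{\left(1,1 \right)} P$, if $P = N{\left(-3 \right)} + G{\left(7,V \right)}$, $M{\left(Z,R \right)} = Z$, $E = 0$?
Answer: $\frac{13}{7} \approx 1.8571$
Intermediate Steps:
$w{\left(y \right)} = 6 + y$
$V = 0$
$N{\left(d \right)} = 1$
$G{\left(q,k \right)} = \frac{6 + k}{q}$
$P = \frac{13}{7}$ ($P = 1 + \frac{6 + 0}{7} = 1 + \frac{1}{7} \cdot 6 = 1 + \frac{6}{7} = \frac{13}{7} \approx 1.8571$)
$M{\left(1,1 \right)} P = 1 \cdot \frac{13}{7} = \frac{13}{7}$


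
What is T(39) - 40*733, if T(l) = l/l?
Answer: -29319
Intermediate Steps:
T(l) = 1
T(39) - 40*733 = 1 - 40*733 = 1 - 1*29320 = 1 - 29320 = -29319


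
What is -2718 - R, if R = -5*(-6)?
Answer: -2748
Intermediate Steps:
R = 30
-2718 - R = -2718 - 1*30 = -2718 - 30 = -2748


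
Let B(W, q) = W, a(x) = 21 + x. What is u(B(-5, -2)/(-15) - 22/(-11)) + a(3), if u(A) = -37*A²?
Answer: -1597/9 ≈ -177.44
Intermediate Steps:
u(B(-5, -2)/(-15) - 22/(-11)) + a(3) = -37*(-5/(-15) - 22/(-11))² + (21 + 3) = -37*(-5*(-1/15) - 22*(-1/11))² + 24 = -37*(⅓ + 2)² + 24 = -37*(7/3)² + 24 = -37*49/9 + 24 = -1813/9 + 24 = -1597/9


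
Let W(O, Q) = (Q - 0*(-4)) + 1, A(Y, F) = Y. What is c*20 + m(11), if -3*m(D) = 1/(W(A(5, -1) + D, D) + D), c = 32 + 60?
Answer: 126959/69 ≈ 1840.0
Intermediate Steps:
c = 92
W(O, Q) = 1 + Q (W(O, Q) = (Q - 1*0) + 1 = (Q + 0) + 1 = Q + 1 = 1 + Q)
m(D) = -1/(3*(1 + 2*D)) (m(D) = -1/(3*((1 + D) + D)) = -1/(3*(1 + 2*D)))
c*20 + m(11) = 92*20 - 1/(3 + 6*11) = 1840 - 1/(3 + 66) = 1840 - 1/69 = 126959/69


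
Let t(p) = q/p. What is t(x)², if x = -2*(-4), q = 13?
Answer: 169/64 ≈ 2.6406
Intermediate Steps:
x = 8
t(p) = 13/p
t(x)² = (13/8)² = 169/64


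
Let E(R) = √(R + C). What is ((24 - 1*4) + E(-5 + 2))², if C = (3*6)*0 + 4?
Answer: 441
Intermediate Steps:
C = 4 (C = 18*0 + 4 = 0 + 4 = 4)
E(R) = √(4 + R) (E(R) = √(R + 4) = √(4 + R))
((24 - 1*4) + E(-5 + 2))² = ((24 - 1*4) + √(4 + (-5 + 2)))² = ((24 - 4) + √(4 - 3))² = (20 + √1)² = (20 + 1)² = 21² = 441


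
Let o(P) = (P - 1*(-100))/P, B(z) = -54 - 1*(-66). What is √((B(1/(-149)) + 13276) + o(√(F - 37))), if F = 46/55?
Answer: √(5841432441 - 66300*I*√12155)/663 ≈ 115.28 - 0.072125*I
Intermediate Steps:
B(z) = 12 (B(z) = -54 + 66 = 12)
F = 46/55 (F = 46*(1/55) = 46/55 ≈ 0.83636)
o(P) = (100 + P)/P (o(P) = (P + 100)/P = (100 + P)/P)
√((B(1/(-149)) + 13276) + o(√(F - 37))) = √((12 + 13276) + (100 + √(46/55 - 37))/(√(46/55 - 37))) = √(13288 + (100 + √(-1989/55))/(√(-1989/55))) = √(13288 + (100 + 3*I*√12155/55)/((3*I*√12155/55))) = √(13288 + (-I*√12155/663)*(100 + 3*I*√12155/55)) = √(13288 - I*√12155*(100 + 3*I*√12155/55)/663)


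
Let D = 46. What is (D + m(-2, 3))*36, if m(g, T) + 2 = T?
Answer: 1692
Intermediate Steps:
m(g, T) = -2 + T
(D + m(-2, 3))*36 = (46 + (-2 + 3))*36 = (46 + 1)*36 = 47*36 = 1692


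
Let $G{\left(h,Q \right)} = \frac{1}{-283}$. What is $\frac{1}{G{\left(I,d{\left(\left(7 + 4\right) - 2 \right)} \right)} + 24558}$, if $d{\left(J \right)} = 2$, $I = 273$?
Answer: $\frac{283}{6949913} \approx 4.072 \cdot 10^{-5}$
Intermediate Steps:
$G{\left(h,Q \right)} = - \frac{1}{283}$
$\frac{1}{G{\left(I,d{\left(\left(7 + 4\right) - 2 \right)} \right)} + 24558} = \frac{1}{- \frac{1}{283} + 24558} = \frac{1}{\frac{6949913}{283}} = \frac{283}{6949913}$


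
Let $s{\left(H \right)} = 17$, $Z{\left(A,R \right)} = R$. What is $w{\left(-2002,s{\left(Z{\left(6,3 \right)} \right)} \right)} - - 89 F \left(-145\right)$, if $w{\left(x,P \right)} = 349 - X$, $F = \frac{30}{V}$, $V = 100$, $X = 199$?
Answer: $- \frac{7443}{2} \approx -3721.5$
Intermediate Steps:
$F = \frac{3}{10}$ ($F = \frac{30}{100} = 30 \cdot \frac{1}{100} = \frac{3}{10} \approx 0.3$)
$w{\left(x,P \right)} = 150$ ($w{\left(x,P \right)} = 349 - 199 = 150$)
$w{\left(-2002,s{\left(Z{\left(6,3 \right)} \right)} \right)} - - 89 F \left(-145\right) = 150 - \left(-89\right) \frac{3}{10} \left(-145\right) = 150 - \left(- \frac{267}{10}\right) \left(-145\right) = 150 - \frac{7743}{2} = - \frac{7443}{2}$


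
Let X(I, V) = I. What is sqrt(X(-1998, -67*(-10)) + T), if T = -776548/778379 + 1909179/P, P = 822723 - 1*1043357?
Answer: I*sqrt(59212755801225068203346486)/171736872286 ≈ 44.807*I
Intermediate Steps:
P = -220634 (P = 822723 - 1043357 = -220634)
T = -1657397732273/171736872286 (T = -776548/778379 + 1909179/(-220634) = -776548*1/778379 + 1909179*(-1/220634) = -776548/778379 - 1909179/220634 = -1657397732273/171736872286 ≈ -9.6508)
sqrt(X(-1998, -67*(-10)) + T) = sqrt(-1998 - 1657397732273/171736872286) = sqrt(-344787668559701/171736872286) = I*sqrt(59212755801225068203346486)/171736872286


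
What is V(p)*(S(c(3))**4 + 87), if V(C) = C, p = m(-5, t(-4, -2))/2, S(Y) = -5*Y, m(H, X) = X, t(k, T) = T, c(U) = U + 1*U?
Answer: -810087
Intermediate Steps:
c(U) = 2*U (c(U) = U + U = 2*U)
p = -1 (p = -2/2 = -2*1/2 = -1)
V(p)*(S(c(3))**4 + 87) = -((-10*3)**4 + 87) = -((-5*6)**4 + 87) = -((-30)**4 + 87) = -(810000 + 87) = -1*810087 = -810087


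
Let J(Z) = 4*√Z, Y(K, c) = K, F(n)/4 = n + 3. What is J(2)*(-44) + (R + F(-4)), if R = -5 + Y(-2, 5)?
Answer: -11 - 176*√2 ≈ -259.90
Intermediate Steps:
F(n) = 12 + 4*n (F(n) = 4*(n + 3) = 4*(3 + n) = 12 + 4*n)
R = -7 (R = -5 - 2 = -7)
J(2)*(-44) + (R + F(-4)) = (4*√2)*(-44) + (-7 + (12 + 4*(-4))) = -176*√2 + (-7 + (12 - 16)) = -176*√2 + (-7 - 4) = -176*√2 - 11 = -11 - 176*√2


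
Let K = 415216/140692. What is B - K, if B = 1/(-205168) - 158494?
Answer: -1143773288193861/7216374064 ≈ -1.5850e+5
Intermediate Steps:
K = 103804/35173 (K = 415216*(1/140692) = 103804/35173 ≈ 2.9512)
B = -32517896993/205168 (B = -1/205168 - 158494 = -32517896993/205168 ≈ -1.5849e+5)
B - K = -32517896993/205168 - 1*103804/35173 = -32517896993/205168 - 103804/35173 = -1143773288193861/7216374064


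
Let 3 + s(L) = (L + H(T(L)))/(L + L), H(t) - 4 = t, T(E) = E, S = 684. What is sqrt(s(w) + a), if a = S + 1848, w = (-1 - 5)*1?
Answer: sqrt(22767)/3 ≈ 50.296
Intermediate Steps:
H(t) = 4 + t
w = -6 (w = -6*1 = -6)
a = 2532 (a = 684 + 1848 = 2532)
s(L) = -3 + (4 + 2*L)/(2*L) (s(L) = -3 + (L + (4 + L))/(L + L) = -3 + (4 + 2*L)/((2*L)) = -3 + (4 + 2*L)*(1/(2*L)) = -3 + (4 + 2*L)/(2*L))
sqrt(s(w) + a) = sqrt((-2 + 2/(-6)) + 2532) = sqrt((-2 + 2*(-1/6)) + 2532) = sqrt((-2 - 1/3) + 2532) = sqrt(-7/3 + 2532) = sqrt(7589/3) = sqrt(22767)/3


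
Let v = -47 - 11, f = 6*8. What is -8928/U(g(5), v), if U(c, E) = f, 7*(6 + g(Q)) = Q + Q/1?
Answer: -186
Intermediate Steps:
f = 48
g(Q) = -6 + 2*Q/7 (g(Q) = -6 + (Q + Q/1)/7 = -6 + (Q + Q*1)/7 = -6 + (Q + Q)/7 = -6 + (2*Q)/7 = -6 + 2*Q/7)
v = -58
U(c, E) = 48
-8928/U(g(5), v) = -8928/48 = -8928*1/48 = -186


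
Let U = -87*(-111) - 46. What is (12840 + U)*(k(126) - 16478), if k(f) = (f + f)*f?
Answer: 342916574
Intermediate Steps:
U = 9611 (U = 9657 - 46 = 9611)
k(f) = 2*f² (k(f) = (2*f)*f = 2*f²)
(12840 + U)*(k(126) - 16478) = (12840 + 9611)*(2*126² - 16478) = 22451*(2*15876 - 16478) = 22451*(31752 - 16478) = 22451*15274 = 342916574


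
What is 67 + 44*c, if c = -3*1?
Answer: -65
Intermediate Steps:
c = -3
67 + 44*c = 67 + 44*(-3) = 67 - 132 = -65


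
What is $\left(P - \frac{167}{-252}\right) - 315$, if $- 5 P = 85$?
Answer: $- \frac{83497}{252} \approx -331.34$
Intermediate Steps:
$P = -17$ ($P = \left(- \frac{1}{5}\right) 85 = -17$)
$\left(P - \frac{167}{-252}\right) - 315 = \left(-17 - \frac{167}{-252}\right) - 315 = \left(-17 - - \frac{167}{252}\right) - 315 = \left(-17 + \frac{167}{252}\right) - 315 = - \frac{4117}{252} - 315 = - \frac{83497}{252}$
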